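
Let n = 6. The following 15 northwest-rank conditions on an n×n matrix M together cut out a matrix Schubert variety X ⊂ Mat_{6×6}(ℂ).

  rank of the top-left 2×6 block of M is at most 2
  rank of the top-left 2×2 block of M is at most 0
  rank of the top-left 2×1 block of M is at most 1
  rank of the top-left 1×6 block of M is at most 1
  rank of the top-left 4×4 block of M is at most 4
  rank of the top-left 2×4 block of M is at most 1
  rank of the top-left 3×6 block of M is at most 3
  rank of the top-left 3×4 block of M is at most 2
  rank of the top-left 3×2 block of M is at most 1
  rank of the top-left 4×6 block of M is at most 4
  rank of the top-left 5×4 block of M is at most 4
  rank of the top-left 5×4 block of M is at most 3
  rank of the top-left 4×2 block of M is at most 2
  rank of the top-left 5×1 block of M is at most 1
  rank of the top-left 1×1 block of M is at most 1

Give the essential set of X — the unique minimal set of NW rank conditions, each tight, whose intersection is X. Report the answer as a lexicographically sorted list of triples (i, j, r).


Propagating the 15 rank bounds to every northwest block:

  i=1: 0 | 0 | 1 | 1 | 1 | 1
  i=2: 0 | 0 | 1 | 1 | 2 | 2
  i=3: 1 | 1 | 2 | 2 | 3 | 3
  i=4: 1 | 2 | 3 | 3 | 4 | 4
  i=5: 1 | 2 | 3 | 3 | 4 | 5
  i=6: 1 | 2 | 3 | 4 | 5 | 6

hence w(1..6) = (3, 5, 1, 2, 6, 4).

D(w) has 6 cells with 3 SE-corners; essential set:

[(2, 2, 0), (2, 4, 1), (5, 4, 3)]


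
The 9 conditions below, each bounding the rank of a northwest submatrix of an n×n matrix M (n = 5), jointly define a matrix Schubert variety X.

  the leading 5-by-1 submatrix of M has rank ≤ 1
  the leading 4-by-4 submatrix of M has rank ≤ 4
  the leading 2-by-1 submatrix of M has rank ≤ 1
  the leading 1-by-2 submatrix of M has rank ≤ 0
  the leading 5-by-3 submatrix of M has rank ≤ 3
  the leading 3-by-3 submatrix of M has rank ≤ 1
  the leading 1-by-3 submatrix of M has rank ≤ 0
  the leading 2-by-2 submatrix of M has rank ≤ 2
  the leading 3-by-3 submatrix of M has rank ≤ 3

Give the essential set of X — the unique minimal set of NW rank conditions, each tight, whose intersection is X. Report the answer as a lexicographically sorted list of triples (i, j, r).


Rank table r_w(5×5) implied by the 9 constraints:

  row 1: 0 | 0 | 0 | 1 | 1
  row 2: 1 | 1 | 1 | 2 | 2
  row 3: 1 | 1 | 1 | 2 | 3
  row 4: 1 | 2 | 2 | 3 | 4
  row 5: 1 | 2 | 3 | 4 | 5

reading off 1-entries of Δ²R: w = (4, 1, 5, 2, 3).

D(w) has 5 cells with 2 SE-corners; essential set:

[(1, 3, 0), (3, 3, 1)]


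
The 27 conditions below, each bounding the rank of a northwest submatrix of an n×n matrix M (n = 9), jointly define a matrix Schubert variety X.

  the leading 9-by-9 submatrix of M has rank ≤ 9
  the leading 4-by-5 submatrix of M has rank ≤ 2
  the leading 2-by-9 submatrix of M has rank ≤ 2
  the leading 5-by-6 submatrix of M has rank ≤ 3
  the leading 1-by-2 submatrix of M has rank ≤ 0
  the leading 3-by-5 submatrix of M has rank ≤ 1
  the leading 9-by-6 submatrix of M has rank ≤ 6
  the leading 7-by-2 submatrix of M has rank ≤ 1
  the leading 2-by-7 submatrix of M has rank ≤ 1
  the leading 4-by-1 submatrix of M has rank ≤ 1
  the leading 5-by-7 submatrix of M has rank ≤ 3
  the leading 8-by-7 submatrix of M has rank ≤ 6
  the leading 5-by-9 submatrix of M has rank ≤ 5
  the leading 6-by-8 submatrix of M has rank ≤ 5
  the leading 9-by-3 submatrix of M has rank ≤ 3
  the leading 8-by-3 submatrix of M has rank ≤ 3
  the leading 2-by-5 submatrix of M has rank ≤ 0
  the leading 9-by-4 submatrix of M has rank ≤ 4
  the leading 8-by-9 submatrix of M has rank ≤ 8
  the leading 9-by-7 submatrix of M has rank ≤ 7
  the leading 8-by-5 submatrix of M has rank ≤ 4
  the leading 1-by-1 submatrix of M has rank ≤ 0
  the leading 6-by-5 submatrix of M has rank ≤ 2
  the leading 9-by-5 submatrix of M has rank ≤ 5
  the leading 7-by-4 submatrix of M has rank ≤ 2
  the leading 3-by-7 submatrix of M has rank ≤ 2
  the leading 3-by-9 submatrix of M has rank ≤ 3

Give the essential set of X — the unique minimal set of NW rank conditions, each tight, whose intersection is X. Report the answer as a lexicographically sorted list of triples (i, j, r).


Recovering R(i,j) via the rank-extension bound from the 27 conditions:

  R[1]: 0 | 0 | 0 | 0 | 0 | 1 | 1 | 1 | 1
  R[2]: 0 | 0 | 0 | 0 | 0 | 1 | 1 | 2 | 2
  R[3]: 1 | 1 | 1 | 1 | 1 | 2 | 2 | 3 | 3
  R[4]: 1 | 1 | 2 | 2 | 2 | 3 | 3 | 4 | 4
  R[5]: 1 | 1 | 2 | 2 | 2 | 3 | 3 | 4 | 5
  R[6]: 1 | 1 | 2 | 2 | 2 | 3 | 4 | 5 | 6
  R[7]: 1 | 1 | 2 | 2 | 3 | 4 | 5 | 6 | 7
  R[8]: 1 | 2 | 3 | 3 | 4 | 5 | 6 | 7 | 8
  R[9]: 1 | 2 | 3 | 4 | 5 | 6 | 7 | 8 | 9

second differences of R give the permutation w = (6, 8, 1, 3, 9, 7, 5, 2, 4).

Fulton essential set (6 of the 21 Rothe cells):

[(2, 5, 0), (2, 7, 1), (5, 7, 3), (6, 5, 2), (7, 2, 1), (7, 4, 2)]


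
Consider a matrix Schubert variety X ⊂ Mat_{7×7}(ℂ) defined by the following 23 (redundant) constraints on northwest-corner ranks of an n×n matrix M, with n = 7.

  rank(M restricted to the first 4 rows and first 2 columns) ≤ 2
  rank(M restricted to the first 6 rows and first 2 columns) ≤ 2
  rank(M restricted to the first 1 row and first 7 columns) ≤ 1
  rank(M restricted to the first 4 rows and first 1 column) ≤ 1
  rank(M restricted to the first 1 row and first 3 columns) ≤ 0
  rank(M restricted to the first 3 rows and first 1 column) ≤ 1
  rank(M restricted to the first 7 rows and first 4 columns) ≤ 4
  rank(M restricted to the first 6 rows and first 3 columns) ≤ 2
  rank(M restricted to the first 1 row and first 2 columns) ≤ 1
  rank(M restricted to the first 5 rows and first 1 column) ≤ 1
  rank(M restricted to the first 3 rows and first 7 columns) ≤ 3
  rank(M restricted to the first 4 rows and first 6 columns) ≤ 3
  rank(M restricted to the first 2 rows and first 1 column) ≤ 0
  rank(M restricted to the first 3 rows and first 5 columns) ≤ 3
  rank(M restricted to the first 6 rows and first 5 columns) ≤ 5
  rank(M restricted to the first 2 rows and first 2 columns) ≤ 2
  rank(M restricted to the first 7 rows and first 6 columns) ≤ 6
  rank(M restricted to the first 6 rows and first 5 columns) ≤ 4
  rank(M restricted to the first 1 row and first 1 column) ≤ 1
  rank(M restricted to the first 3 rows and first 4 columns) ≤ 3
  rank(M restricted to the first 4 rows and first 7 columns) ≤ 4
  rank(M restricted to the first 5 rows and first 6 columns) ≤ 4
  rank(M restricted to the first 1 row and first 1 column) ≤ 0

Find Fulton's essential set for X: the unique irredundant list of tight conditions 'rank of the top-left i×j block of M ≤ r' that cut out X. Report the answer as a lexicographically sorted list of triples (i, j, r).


Propagating the 23 rank bounds to every northwest block:

  row 1: 0, 0, 0, 1, 1, 1, 1
  row 2: 0, 1, 1, 2, 2, 2, 2
  row 3: 1, 2, 2, 3, 3, 3, 3
  row 4: 1, 2, 2, 3, 3, 3, 4
  row 5: 1, 2, 2, 3, 4, 4, 5
  row 6: 1, 2, 2, 3, 4, 5, 6
  row 7: 1, 2, 3, 4, 5, 6, 7

giving w = (4, 2, 1, 7, 5, 6, 3) via Δ²R.

4 SE-corners of the 9-cell Rothe diagram give Ess(w):

[(1, 3, 0), (2, 1, 0), (4, 6, 3), (6, 3, 2)]


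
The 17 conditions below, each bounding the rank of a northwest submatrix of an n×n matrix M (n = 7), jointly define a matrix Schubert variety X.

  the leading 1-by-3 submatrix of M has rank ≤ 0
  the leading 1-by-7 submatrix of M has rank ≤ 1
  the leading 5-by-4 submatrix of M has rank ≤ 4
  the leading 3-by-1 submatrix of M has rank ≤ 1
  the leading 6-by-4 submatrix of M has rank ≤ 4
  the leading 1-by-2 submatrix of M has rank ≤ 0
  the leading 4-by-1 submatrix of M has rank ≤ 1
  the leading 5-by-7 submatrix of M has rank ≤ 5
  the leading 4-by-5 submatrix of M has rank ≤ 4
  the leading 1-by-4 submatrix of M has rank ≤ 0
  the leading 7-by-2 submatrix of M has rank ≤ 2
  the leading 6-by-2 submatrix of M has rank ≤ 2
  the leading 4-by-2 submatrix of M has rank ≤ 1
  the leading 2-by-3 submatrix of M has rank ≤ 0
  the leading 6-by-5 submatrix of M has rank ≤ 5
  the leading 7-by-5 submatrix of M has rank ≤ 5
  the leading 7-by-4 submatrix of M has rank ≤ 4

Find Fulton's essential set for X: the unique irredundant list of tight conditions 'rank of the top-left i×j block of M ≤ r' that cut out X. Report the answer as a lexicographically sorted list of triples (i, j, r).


Computing R[i][j] = min implied NW-rank bound (n=7, 17 conditions):

  i=1: 0 | 0 | 0 | 0 | 1 | 1 | 1
  i=2: 0 | 0 | 0 | 1 | 2 | 2 | 2
  i=3: 1 | 1 | 1 | 2 | 3 | 3 | 3
  i=4: 1 | 1 | 2 | 3 | 4 | 4 | 4
  i=5: 1 | 2 | 3 | 4 | 5 | 5 | 5
  i=6: 1 | 2 | 3 | 4 | 5 | 6 | 6
  i=7: 1 | 2 | 3 | 4 | 5 | 6 | 7

reading off 1-entries of Δ²R: w = (5, 4, 1, 3, 2, 6, 7).

Rothe diagram D(w) (8 cells), 3 SE-corners (essential conditions):

[(1, 4, 0), (2, 3, 0), (4, 2, 1)]


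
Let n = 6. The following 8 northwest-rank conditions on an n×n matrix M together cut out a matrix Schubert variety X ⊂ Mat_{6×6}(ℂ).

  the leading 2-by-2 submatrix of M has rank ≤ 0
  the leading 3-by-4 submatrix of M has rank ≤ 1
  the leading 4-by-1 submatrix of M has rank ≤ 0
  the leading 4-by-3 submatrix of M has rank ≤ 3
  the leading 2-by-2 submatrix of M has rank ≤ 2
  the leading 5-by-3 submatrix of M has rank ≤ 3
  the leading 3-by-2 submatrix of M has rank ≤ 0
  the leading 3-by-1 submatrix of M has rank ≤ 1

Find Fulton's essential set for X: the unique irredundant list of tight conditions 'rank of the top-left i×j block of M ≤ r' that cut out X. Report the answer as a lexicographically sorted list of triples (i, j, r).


Rank table r_w(6×6) implied by the 8 constraints:

  row 1: 0 0 1 1 1 1
  row 2: 0 0 1 1 2 2
  row 3: 0 0 1 1 2 3
  row 4: 0 1 2 2 3 4
  row 5: 1 2 3 3 4 5
  row 6: 1 2 3 4 5 6

second differences of R give the permutation w = (3, 5, 6, 2, 1, 4).

Fulton essential set (3 of the 9 Rothe cells):

[(3, 2, 0), (3, 4, 1), (4, 1, 0)]


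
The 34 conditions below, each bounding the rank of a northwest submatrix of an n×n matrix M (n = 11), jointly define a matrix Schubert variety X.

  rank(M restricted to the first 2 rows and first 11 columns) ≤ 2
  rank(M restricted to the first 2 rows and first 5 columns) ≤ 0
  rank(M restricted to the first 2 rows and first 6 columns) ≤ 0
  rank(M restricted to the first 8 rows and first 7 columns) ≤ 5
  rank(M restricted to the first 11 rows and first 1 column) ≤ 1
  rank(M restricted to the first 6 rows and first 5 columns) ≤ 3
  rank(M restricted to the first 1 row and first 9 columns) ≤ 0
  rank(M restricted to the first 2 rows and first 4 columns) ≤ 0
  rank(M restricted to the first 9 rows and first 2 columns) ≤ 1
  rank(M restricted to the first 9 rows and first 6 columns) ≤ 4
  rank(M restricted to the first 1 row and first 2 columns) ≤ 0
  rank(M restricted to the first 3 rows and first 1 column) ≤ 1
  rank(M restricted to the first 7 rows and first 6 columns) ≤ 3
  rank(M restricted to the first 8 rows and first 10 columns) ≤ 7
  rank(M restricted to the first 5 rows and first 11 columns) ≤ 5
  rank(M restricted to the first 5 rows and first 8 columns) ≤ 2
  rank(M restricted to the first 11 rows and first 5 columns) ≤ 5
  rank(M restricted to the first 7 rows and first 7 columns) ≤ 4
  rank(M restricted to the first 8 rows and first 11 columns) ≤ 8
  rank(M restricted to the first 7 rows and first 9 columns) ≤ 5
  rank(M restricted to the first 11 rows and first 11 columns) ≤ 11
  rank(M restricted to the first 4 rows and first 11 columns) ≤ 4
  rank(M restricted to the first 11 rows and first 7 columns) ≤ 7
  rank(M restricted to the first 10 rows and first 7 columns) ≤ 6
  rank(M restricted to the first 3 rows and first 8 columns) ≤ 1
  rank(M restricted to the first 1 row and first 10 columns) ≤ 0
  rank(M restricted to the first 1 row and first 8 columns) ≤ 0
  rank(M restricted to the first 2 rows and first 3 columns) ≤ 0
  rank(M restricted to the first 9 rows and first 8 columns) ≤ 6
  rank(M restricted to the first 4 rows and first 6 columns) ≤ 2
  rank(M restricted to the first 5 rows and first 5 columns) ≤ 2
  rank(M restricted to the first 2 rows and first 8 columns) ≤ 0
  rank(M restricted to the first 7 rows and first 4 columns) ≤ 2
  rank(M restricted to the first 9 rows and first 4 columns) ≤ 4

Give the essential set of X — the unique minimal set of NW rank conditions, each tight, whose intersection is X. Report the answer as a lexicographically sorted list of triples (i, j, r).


The tightest implied rank at each (i,j), from the 34 conditions:

  R[1]: 0, 0, 0, 0, 0, 0, 0, 0, 0, 0, 1
  R[2]: 0, 0, 0, 0, 0, 0, 0, 0, 1, 1, 2
  R[3]: 1, 1, 1, 1, 1, 1, 1, 1, 2, 2, 3
  R[4]: 1, 1, 2, 2, 2, 2, 2, 2, 3, 3, 4
  R[5]: 1, 1, 2, 2, 2, 2, 2, 2, 3, 4, 5
  R[6]: 1, 1, 2, 2, 3, 3, 3, 3, 4, 5, 6
  R[7]: 1, 1, 2, 2, 3, 3, 4, 4, 5, 6, 7
  R[8]: 1, 1, 2, 3, 4, 4, 5, 5, 6, 7, 8
  R[9]: 1, 1, 2, 3, 4, 4, 5, 6, 7, 8, 9
  R[10]: 1, 2, 3, 4, 5, 5, 6, 7, 8, 9, 10
  R[11]: 1, 2, 3, 4, 5, 6, 7, 8, 9, 10, 11

second differences of R give the permutation w = (11, 9, 1, 3, 10, 5, 7, 4, 8, 2, 6).

Fulton essential set (7 of the 33 Rothe cells):

[(1, 10, 0), (2, 8, 0), (5, 8, 2), (7, 4, 2), (7, 6, 3), (9, 2, 1), (9, 6, 4)]


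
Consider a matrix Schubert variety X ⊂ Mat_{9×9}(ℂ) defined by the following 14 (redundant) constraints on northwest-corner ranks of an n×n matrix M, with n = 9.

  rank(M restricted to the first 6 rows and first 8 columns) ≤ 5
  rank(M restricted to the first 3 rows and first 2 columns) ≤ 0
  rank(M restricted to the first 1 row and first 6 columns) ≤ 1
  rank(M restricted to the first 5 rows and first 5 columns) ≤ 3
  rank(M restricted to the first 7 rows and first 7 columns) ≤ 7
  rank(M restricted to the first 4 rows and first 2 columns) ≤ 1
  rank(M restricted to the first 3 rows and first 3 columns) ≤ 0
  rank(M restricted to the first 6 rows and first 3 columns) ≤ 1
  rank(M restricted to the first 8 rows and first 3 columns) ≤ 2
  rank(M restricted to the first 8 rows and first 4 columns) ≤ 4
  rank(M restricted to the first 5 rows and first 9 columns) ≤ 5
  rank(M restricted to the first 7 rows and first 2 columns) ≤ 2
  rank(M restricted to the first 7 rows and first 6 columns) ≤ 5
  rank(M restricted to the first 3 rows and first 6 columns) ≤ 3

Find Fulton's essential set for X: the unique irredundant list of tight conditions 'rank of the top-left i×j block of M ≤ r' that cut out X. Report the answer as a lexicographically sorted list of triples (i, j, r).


Propagating the 14 rank bounds to every northwest block:

  i=1: 0 | 0 | 0 | 1 | 1 | 1 | 1 | 1 | 1
  i=2: 0 | 0 | 0 | 1 | 2 | 2 | 2 | 2 | 2
  i=3: 0 | 0 | 0 | 1 | 2 | 3 | 3 | 3 | 3
  i=4: 1 | 1 | 1 | 2 | 3 | 4 | 4 | 4 | 4
  i=5: 1 | 1 | 1 | 2 | 3 | 4 | 5 | 5 | 5
  i=6: 1 | 1 | 1 | 2 | 3 | 4 | 5 | 5 | 6
  i=7: 1 | 2 | 2 | 3 | 4 | 5 | 6 | 6 | 7
  i=8: 1 | 2 | 2 | 3 | 4 | 5 | 6 | 7 | 8
  i=9: 1 | 2 | 3 | 4 | 5 | 6 | 7 | 8 | 9

the unique w with this rank table is (4, 5, 6, 1, 7, 9, 2, 8, 3).

4 SE-corners of the 15-cell Rothe diagram give Ess(w):

[(3, 3, 0), (6, 3, 1), (6, 8, 5), (8, 3, 2)]


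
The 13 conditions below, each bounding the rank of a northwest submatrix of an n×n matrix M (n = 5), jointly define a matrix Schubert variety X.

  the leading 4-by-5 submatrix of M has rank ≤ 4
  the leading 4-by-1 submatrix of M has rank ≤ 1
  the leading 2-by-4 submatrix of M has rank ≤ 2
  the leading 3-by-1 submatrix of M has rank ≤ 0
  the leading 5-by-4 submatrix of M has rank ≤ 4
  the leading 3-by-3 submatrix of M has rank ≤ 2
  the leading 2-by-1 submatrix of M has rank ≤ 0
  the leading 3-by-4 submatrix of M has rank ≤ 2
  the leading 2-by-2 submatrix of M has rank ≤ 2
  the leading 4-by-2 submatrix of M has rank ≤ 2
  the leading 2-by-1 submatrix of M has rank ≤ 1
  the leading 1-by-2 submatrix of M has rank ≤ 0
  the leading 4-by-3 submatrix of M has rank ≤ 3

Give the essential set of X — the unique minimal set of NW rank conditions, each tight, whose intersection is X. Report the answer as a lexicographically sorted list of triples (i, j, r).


Computing R[i][j] = min implied NW-rank bound (n=5, 13 conditions):

  0 | 0 | 1 | 1 | 1
  0 | 1 | 2 | 2 | 2
  0 | 1 | 2 | 2 | 3
  1 | 2 | 3 | 3 | 4
  1 | 2 | 3 | 4 | 5

hence w(1..5) = (3, 2, 5, 1, 4).

ℓ(w)=5; the 3 essential cells (i,j,r):

[(1, 2, 0), (3, 1, 0), (3, 4, 2)]


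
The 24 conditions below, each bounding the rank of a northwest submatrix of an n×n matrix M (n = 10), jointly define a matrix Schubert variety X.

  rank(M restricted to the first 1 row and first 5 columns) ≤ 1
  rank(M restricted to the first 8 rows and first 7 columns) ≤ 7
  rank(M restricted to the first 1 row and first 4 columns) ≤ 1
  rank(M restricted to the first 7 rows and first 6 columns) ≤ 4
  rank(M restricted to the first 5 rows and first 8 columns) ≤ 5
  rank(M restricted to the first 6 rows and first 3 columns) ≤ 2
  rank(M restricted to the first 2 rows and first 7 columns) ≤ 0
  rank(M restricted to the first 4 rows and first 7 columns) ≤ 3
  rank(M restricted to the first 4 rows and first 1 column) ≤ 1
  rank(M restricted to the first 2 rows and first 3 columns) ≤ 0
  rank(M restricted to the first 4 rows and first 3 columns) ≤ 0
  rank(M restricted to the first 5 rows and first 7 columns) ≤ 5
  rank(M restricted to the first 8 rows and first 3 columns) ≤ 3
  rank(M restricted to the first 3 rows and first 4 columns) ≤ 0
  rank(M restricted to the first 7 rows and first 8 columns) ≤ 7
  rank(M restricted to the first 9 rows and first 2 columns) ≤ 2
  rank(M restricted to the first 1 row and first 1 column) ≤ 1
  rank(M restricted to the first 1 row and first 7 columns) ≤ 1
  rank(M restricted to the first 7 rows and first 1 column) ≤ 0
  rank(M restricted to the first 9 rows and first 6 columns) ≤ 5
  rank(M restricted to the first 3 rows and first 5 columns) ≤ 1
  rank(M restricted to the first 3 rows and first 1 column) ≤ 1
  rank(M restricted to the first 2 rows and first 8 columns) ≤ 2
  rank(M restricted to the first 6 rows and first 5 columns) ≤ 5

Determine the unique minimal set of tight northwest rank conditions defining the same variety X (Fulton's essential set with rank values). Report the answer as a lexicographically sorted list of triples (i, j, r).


Reconstructing r_w from the 24 given conditions:

  R[1]: 0  0  0  0  0  0  0  1  1  1
  R[2]: 0  0  0  0  0  0  0  1  2  2
  R[3]: 0  0  0  0  1  1  1  2  3  3
  R[4]: 0  0  0  1  2  2  2  3  4  4
  R[5]: 0  1  1  2  3  3  3  4  5  5
  R[6]: 0  1  2  3  4  4  4  5  6  6
  R[7]: 0  1  2  3  4  4  5  6  7  7
  R[8]: 1  2  3  4  5  5  6  7  8  8
  R[9]: 1  2  3  4  5  5  6  7  8  9
  R[10]: 1  2  3  4  5  6  7  8  9  10

so w = (8, 9, 5, 4, 2, 3, 7, 1, 10, 6).

|D(w)|=26, |Ess(w)|=6:

[(2, 7, 0), (3, 4, 0), (4, 3, 0), (7, 1, 0), (7, 6, 4), (9, 6, 5)]


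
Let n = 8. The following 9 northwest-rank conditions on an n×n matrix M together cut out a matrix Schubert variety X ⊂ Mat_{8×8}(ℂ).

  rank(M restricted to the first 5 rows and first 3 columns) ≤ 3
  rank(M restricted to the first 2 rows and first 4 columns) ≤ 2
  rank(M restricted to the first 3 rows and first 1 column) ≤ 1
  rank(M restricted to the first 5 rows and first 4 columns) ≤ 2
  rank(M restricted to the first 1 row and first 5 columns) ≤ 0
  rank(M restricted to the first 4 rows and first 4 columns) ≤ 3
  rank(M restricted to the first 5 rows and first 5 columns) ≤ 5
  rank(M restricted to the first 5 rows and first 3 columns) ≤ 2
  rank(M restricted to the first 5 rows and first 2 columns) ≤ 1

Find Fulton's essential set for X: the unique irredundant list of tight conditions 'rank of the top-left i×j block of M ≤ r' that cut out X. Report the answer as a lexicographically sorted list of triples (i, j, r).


Rank table r_w(8×8) implied by the 9 constraints:

  i=1: 0 | 0 | 0 | 0 | 0 | 1 | 1 | 1
  i=2: 1 | 1 | 1 | 1 | 1 | 2 | 2 | 2
  i=3: 1 | 1 | 2 | 2 | 2 | 3 | 3 | 3
  i=4: 1 | 1 | 2 | 2 | 3 | 4 | 4 | 4
  i=5: 1 | 1 | 2 | 2 | 3 | 4 | 5 | 5
  i=6: 1 | 2 | 3 | 3 | 4 | 5 | 6 | 6
  i=7: 1 | 2 | 3 | 4 | 5 | 6 | 7 | 7
  i=8: 1 | 2 | 3 | 4 | 5 | 6 | 7 | 8

giving w = (6, 1, 3, 5, 7, 2, 4, 8) via Δ²R.

3 SE-corners of the 10-cell Rothe diagram give Ess(w):

[(1, 5, 0), (5, 2, 1), (5, 4, 2)]


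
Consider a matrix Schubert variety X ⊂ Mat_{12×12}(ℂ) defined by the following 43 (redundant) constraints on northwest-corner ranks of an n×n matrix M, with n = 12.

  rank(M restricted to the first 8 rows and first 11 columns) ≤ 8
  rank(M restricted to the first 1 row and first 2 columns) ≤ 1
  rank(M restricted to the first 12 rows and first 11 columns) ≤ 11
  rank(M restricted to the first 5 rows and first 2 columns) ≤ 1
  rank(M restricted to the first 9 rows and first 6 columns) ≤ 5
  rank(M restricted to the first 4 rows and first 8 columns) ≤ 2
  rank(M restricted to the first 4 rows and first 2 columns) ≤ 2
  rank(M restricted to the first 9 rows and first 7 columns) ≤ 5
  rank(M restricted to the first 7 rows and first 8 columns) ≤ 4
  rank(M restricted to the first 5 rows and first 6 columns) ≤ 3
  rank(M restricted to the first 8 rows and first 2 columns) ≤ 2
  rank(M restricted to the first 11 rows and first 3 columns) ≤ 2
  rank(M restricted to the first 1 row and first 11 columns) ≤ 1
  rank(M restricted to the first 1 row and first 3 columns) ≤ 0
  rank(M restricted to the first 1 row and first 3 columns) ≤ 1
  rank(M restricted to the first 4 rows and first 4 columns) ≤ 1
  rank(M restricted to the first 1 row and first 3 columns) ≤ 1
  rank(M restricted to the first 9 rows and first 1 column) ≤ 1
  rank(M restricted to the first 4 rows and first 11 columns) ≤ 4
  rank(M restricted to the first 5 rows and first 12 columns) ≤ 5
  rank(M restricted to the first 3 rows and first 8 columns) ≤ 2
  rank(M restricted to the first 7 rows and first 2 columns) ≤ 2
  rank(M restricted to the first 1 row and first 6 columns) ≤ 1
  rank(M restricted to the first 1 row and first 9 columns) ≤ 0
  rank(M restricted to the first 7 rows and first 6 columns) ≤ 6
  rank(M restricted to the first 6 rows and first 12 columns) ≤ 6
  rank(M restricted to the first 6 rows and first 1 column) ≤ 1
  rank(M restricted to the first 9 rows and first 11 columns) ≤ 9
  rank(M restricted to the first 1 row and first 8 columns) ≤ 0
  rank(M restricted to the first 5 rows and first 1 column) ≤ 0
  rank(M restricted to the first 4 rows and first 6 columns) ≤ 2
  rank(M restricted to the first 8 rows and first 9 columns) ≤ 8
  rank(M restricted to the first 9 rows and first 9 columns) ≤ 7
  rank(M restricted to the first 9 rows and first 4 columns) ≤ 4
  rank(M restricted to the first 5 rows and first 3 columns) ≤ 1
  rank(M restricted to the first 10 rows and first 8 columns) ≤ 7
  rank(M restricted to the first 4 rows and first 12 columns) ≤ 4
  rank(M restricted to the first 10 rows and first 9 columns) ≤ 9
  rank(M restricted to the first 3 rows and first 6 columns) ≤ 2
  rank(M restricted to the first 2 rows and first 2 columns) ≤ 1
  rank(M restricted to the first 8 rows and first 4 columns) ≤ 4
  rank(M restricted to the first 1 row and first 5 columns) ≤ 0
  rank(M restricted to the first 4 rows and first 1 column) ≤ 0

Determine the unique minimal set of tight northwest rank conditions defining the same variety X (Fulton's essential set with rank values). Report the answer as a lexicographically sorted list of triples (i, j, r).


Rank table r_w(12×12) implied by the 43 constraints:

  R[1]: 0 | 0 | 0 | 0 | 0 | 0 | 0 | 0 | 0 | 1 | 1 | 1
  R[2]: 0 | 1 | 1 | 1 | 1 | 1 | 1 | 1 | 1 | 2 | 2 | 2
  R[3]: 0 | 1 | 1 | 1 | 2 | 2 | 2 | 2 | 2 | 3 | 3 | 3
  R[4]: 0 | 1 | 1 | 1 | 2 | 2 | 2 | 2 | 3 | 4 | 4 | 4
  R[5]: 0 | 1 | 1 | 2 | 3 | 3 | 3 | 3 | 4 | 5 | 5 | 5
  R[6]: 1 | 2 | 2 | 3 | 4 | 4 | 4 | 4 | 5 | 6 | 6 | 6
  R[7]: 1 | 2 | 2 | 3 | 4 | 4 | 4 | 4 | 5 | 6 | 7 | 7
  R[8]: 1 | 2 | 2 | 3 | 4 | 5 | 5 | 5 | 6 | 7 | 8 | 8
  R[9]: 1 | 2 | 2 | 3 | 4 | 5 | 5 | 6 | 7 | 8 | 9 | 9
  R[10]: 1 | 2 | 2 | 3 | 4 | 5 | 6 | 7 | 8 | 9 | 10 | 10
  R[11]: 1 | 2 | 2 | 3 | 4 | 5 | 6 | 7 | 8 | 9 | 10 | 11
  R[12]: 1 | 2 | 3 | 4 | 5 | 6 | 7 | 8 | 9 | 10 | 11 | 12

second differences of R give the permutation w = (10, 2, 5, 9, 4, 1, 11, 6, 8, 7, 12, 3).

ℓ(w)=30; the 8 essential cells (i,j,r):

[(1, 9, 0), (4, 4, 1), (4, 8, 2), (5, 1, 0), (5, 3, 1), (7, 8, 4), (9, 7, 5), (11, 3, 2)]


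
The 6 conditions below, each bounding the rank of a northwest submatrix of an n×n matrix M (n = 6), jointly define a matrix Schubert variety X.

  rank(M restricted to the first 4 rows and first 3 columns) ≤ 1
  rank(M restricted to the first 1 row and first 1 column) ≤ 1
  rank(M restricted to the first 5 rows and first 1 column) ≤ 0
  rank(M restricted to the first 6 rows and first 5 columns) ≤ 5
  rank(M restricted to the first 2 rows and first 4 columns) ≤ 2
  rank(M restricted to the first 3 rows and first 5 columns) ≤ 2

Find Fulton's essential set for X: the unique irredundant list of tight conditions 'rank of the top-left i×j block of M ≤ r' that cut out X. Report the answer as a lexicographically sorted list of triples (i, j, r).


Reconstructing r_w from the 6 given conditions:

  0, 1, 1, 1, 1, 1
  0, 1, 1, 2, 2, 2
  0, 1, 1, 2, 2, 3
  0, 1, 1, 2, 3, 4
  0, 1, 2, 3, 4, 5
  1, 2, 3, 4, 5, 6

the unique w with this rank table is (2, 4, 6, 5, 3, 1).

D(w) has 9 cells with 3 SE-corners; essential set:

[(3, 5, 2), (4, 3, 1), (5, 1, 0)]


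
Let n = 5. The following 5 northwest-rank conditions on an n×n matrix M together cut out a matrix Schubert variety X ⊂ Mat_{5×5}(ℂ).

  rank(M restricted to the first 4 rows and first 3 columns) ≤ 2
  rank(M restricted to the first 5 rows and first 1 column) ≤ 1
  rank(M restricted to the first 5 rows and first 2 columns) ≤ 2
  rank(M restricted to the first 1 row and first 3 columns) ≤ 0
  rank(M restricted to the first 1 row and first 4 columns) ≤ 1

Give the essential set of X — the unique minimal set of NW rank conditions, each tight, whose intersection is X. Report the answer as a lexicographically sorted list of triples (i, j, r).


Reconstructing r_w from the 5 given conditions:

  0  0  0  1  1
  1  1  1  2  2
  1  2  2  3  3
  1  2  2  3  4
  1  2  3  4  5

so w = (4, 1, 2, 5, 3).

|D(w)|=4, |Ess(w)|=2:

[(1, 3, 0), (4, 3, 2)]


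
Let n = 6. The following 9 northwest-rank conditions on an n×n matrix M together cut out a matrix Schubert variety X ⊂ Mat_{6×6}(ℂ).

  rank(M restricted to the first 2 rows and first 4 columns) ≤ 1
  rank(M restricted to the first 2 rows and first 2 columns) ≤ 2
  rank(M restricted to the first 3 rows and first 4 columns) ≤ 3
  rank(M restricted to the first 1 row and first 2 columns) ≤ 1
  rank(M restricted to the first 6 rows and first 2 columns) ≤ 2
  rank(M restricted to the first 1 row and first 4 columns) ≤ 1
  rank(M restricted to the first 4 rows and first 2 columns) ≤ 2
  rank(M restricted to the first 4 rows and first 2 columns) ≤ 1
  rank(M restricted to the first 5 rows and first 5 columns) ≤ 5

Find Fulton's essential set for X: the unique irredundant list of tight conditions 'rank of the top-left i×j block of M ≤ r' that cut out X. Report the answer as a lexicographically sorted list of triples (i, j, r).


The tightest implied rank at each (i,j), from the 9 conditions:

  i=1: 1 1 1 1 1 1
  i=2: 1 1 1 1 2 2
  i=3: 1 1 2 2 3 3
  i=4: 1 1 2 3 4 4
  i=5: 1 2 3 4 5 5
  i=6: 1 2 3 4 5 6

the unique w with this rank table is (1, 5, 3, 4, 2, 6).

|D(w)|=5, |Ess(w)|=2:

[(2, 4, 1), (4, 2, 1)]


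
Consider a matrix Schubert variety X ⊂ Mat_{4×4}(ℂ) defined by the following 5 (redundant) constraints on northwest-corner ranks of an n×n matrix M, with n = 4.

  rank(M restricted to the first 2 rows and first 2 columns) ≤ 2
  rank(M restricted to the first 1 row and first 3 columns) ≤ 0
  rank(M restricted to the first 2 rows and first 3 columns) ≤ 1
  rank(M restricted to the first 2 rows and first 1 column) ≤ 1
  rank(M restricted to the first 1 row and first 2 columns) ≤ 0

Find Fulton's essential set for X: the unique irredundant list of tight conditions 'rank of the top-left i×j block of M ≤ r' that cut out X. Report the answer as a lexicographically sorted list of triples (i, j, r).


Recovering R(i,j) via the rank-extension bound from the 5 conditions:

  0, 0, 0, 1
  1, 1, 1, 2
  1, 2, 2, 3
  1, 2, 3, 4

hence w(1..4) = (4, 1, 2, 3).

D(w) has 3 cells with 1 SE-corner; essential set:

[(1, 3, 0)]


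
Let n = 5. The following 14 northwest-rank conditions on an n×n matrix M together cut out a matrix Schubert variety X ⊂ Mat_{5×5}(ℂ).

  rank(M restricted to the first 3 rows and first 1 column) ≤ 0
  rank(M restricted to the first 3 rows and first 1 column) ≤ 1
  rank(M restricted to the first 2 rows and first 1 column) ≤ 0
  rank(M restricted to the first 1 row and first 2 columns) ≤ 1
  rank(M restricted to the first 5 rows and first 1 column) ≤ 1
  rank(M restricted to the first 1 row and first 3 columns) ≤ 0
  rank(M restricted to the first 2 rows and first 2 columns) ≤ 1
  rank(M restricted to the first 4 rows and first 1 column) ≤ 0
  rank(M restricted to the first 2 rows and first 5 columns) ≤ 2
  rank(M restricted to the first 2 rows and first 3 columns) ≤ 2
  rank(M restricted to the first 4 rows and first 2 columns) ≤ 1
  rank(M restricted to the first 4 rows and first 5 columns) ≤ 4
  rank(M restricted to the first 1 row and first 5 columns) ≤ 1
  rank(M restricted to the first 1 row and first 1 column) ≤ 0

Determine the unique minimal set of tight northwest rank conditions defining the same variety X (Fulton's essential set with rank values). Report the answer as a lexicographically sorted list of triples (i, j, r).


Propagating the 14 rank bounds to every northwest block:

  0 | 0 | 0 | 1 | 1
  0 | 1 | 1 | 2 | 2
  0 | 1 | 2 | 3 | 3
  0 | 1 | 2 | 3 | 4
  1 | 2 | 3 | 4 | 5

so w = (4, 2, 3, 5, 1).

2 SE-corners of the 6-cell Rothe diagram give Ess(w):

[(1, 3, 0), (4, 1, 0)]


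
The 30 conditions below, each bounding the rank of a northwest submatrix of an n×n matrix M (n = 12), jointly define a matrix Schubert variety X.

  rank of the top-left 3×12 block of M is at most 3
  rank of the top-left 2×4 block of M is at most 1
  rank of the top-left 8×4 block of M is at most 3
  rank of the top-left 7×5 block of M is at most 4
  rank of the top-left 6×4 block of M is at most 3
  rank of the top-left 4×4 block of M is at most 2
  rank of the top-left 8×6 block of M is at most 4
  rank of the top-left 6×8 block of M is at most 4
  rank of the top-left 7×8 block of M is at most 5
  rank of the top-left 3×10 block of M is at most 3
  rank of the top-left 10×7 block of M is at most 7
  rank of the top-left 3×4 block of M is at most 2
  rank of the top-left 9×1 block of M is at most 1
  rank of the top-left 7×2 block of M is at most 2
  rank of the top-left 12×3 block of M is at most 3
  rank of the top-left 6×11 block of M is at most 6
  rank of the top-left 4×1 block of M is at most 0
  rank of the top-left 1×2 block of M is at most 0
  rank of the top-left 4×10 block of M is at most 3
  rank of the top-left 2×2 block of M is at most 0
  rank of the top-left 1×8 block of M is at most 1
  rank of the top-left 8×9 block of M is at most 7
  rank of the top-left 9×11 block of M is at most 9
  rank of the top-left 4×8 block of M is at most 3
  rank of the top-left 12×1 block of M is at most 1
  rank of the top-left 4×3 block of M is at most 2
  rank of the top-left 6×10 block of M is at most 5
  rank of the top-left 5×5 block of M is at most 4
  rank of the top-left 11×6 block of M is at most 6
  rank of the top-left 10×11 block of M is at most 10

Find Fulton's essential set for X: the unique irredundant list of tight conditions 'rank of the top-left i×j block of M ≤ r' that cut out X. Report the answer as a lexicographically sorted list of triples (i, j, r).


Computing R[i][j] = min implied NW-rank bound (n=12, 30 conditions):

  R[1]: 0 0 1 1 1 1 1 1 1 1 1 1
  R[2]: 0 0 1 1 2 2 2 2 2 2 2 2
  R[3]: 0 1 2 2 3 3 3 3 3 3 3 3
  R[4]: 0 1 2 2 3 3 3 3 3 3 4 4
  R[5]: 1 2 3 3 4 4 4 4 4 4 5 5
  R[6]: 1 2 3 3 4 4 4 4 5 5 6 6
  R[7]: 1 2 3 3 4 4 5 5 6 6 7 7
  R[8]: 1 2 3 3 4 4 5 6 7 7 8 8
  R[9]: 1 2 3 4 5 5 6 7 8 8 9 9
  R[10]: 1 2 3 4 5 6 7 8 9 9 10 10
  R[11]: 1 2 3 4 5 6 7 8 9 10 11 11
  R[12]: 1 2 3 4 5 6 7 8 9 10 11 12

second differences of R give the permutation w = (3, 5, 2, 11, 1, 9, 7, 8, 4, 6, 10, 12).

Fulton essential set (8 of the 21 Rothe cells):

[(2, 2, 0), (2, 4, 1), (4, 1, 0), (4, 4, 2), (4, 10, 3), (6, 8, 4), (8, 4, 3), (8, 6, 4)]


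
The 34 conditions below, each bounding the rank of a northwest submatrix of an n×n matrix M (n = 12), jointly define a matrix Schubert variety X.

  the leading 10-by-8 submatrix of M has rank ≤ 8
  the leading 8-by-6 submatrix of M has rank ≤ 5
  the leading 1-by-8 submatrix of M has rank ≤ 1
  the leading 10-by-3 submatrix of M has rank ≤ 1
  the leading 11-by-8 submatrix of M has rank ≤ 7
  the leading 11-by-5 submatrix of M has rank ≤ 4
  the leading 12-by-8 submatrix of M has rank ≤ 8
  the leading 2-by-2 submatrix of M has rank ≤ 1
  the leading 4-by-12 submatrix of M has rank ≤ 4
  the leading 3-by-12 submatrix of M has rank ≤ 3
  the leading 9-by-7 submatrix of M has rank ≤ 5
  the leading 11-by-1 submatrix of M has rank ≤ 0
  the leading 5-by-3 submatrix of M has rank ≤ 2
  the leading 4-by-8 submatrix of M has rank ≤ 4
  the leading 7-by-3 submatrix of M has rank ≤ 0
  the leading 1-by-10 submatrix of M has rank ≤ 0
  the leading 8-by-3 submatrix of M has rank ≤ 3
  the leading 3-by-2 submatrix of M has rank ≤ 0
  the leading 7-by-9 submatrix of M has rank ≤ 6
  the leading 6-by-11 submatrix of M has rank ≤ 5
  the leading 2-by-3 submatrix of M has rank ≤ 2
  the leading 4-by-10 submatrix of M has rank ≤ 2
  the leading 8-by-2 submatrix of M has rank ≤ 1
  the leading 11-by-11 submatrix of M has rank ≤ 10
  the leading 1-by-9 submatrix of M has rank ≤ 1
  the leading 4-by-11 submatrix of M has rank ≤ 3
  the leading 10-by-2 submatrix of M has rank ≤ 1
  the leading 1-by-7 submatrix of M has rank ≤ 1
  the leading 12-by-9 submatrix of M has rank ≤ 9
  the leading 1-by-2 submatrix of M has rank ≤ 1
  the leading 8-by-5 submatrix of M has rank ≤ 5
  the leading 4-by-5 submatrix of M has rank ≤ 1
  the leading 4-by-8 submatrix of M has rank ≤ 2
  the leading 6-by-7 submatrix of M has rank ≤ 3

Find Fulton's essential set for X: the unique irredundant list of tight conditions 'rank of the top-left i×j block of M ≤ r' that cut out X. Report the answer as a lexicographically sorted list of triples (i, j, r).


Reconstructing r_w from the 34 given conditions:

  R[1]: 0, 0, 0, 0, 0, 0, 0, 0, 0, 0, 1, 1
  R[2]: 0, 0, 0, 1, 1, 1, 1, 1, 1, 1, 2, 2
  R[3]: 0, 0, 0, 1, 1, 2, 2, 2, 2, 2, 3, 3
  R[4]: 0, 0, 0, 1, 1, 2, 2, 2, 2, 2, 3, 4
  R[5]: 0, 0, 0, 1, 2, 3, 3, 3, 3, 3, 4, 5
  R[6]: 0, 0, 0, 1, 2, 3, 3, 4, 4, 4, 5, 6
  R[7]: 0, 0, 0, 1, 2, 3, 4, 5, 5, 5, 6, 7
  R[8]: 0, 1, 1, 2, 3, 4, 5, 6, 6, 6, 7, 8
  R[9]: 0, 1, 1, 2, 3, 4, 5, 6, 7, 7, 8, 9
  R[10]: 0, 1, 1, 2, 3, 4, 5, 6, 7, 8, 9, 10
  R[11]: 0, 1, 2, 3, 4, 5, 6, 7, 8, 9, 10, 11
  R[12]: 1, 2, 3, 4, 5, 6, 7, 8, 9, 10, 11, 12

so w = (11, 4, 6, 12, 5, 8, 7, 2, 9, 10, 3, 1).

7 SE-corners of the 41-cell Rothe diagram give Ess(w):

[(1, 10, 0), (4, 5, 1), (4, 10, 2), (6, 7, 3), (7, 3, 0), (10, 3, 1), (11, 1, 0)]


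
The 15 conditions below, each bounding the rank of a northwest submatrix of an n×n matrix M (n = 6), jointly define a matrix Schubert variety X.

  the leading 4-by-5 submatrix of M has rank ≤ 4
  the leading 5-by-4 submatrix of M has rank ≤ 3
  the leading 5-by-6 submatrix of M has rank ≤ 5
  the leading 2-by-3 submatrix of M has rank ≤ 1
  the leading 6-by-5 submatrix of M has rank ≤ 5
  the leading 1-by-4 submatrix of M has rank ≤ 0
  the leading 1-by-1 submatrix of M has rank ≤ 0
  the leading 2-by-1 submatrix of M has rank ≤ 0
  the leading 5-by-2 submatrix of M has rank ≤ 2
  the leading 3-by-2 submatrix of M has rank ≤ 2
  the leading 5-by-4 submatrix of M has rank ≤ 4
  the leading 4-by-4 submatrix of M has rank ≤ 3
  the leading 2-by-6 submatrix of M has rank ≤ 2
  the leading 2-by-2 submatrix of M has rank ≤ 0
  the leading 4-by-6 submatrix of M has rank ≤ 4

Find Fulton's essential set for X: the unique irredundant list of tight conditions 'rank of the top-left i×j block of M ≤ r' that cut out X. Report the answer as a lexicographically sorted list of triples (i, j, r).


The tightest implied rank at each (i,j), from the 15 conditions:

  row 1: 0 0 0 0 1 1
  row 2: 0 0 1 1 2 2
  row 3: 1 1 2 2 3 3
  row 4: 1 2 3 3 4 4
  row 5: 1 2 3 3 4 5
  row 6: 1 2 3 4 5 6

the unique w with this rank table is (5, 3, 1, 2, 6, 4).

3 SE-corners of the 7-cell Rothe diagram give Ess(w):

[(1, 4, 0), (2, 2, 0), (5, 4, 3)]


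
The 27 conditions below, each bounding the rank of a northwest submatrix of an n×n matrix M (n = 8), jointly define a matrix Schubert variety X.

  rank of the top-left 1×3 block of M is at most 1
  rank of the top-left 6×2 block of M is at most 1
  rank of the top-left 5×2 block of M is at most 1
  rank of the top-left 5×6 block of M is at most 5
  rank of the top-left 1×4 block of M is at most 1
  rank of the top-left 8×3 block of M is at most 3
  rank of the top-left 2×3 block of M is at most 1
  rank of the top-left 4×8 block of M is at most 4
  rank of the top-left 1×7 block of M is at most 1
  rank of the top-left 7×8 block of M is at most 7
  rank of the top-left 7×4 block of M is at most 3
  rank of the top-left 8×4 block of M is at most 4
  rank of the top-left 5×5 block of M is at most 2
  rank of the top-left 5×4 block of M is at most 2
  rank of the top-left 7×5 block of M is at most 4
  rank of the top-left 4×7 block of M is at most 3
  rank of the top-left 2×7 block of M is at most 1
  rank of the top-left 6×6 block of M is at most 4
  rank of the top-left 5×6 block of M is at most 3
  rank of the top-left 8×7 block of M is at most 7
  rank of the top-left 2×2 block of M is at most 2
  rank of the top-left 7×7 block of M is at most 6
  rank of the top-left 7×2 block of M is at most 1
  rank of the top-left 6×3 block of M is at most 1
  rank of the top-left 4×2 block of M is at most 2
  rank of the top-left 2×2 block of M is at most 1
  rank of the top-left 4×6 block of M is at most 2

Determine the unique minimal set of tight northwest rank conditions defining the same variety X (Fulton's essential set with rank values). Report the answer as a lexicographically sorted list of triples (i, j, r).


Rank table r_w(8×8) implied by the 27 constraints:

  1 1 1 1 1 1 1 1
  1 1 1 1 1 1 1 2
  1 1 1 2 2 2 2 3
  1 1 1 2 2 2 3 4
  1 1 1 2 2 3 4 5
  1 1 1 2 3 4 5 6
  1 1 2 3 4 5 6 7
  1 2 3 4 5 6 7 8

hence w(1..8) = (1, 8, 4, 7, 6, 5, 3, 2).

ℓ(w)=18; the 5 essential cells (i,j,r):

[(2, 7, 1), (4, 6, 2), (5, 5, 2), (6, 3, 1), (7, 2, 1)]


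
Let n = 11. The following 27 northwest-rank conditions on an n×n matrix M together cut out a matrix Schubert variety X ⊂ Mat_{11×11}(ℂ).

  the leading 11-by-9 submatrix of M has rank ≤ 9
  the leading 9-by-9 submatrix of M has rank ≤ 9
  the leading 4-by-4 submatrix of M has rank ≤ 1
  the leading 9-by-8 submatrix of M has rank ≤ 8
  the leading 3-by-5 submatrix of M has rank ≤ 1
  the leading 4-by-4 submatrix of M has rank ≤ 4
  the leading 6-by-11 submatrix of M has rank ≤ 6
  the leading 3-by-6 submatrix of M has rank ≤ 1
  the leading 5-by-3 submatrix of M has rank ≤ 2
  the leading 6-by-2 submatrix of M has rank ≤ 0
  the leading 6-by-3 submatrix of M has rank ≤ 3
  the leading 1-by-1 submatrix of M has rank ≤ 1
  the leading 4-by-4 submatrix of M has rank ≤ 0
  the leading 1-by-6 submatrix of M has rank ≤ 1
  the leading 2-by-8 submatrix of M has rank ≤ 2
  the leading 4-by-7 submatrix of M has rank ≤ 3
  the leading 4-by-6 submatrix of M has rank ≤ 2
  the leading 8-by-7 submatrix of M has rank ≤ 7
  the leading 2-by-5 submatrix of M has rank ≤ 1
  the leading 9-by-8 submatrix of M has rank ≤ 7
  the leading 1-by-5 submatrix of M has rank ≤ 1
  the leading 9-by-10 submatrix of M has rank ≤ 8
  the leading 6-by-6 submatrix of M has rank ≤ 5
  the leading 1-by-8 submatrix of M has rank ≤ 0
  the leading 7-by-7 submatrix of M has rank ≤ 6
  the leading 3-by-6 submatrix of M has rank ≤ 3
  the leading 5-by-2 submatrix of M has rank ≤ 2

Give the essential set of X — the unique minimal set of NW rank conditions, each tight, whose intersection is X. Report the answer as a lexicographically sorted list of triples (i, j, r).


The tightest implied rank at each (i,j), from the 27 conditions:

  i=1: 0  0  0  0  0  0  0  0  1  1  1
  i=2: 0  0  0  0  1  1  1  1  2  2  2
  i=3: 0  0  0  0  1  1  2  2  3  3  3
  i=4: 0  0  0  0  1  2  3  3  4  4  4
  i=5: 0  0  1  1  2  3  4  4  5  5  5
  i=6: 0  0  1  2  3  4  5  5  6  6  6
  i=7: 1  1  2  3  4  5  6  6  7  7  7
  i=8: 1  2  3  4  5  6  7  7  8  8  8
  i=9: 1  2  3  4  5  6  7  7  8  8  9
  i=10: 1  2  3  4  5  6  7  8  9  9  10
  i=11: 1  2  3  4  5  6  7  8  9  10  11

giving w = (9, 5, 7, 6, 3, 4, 1, 2, 11, 8, 10) via Δ²R.

|D(w)|=27, |Ess(w)|=6:

[(1, 8, 0), (3, 6, 1), (4, 4, 0), (6, 2, 0), (9, 8, 7), (9, 10, 8)]
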